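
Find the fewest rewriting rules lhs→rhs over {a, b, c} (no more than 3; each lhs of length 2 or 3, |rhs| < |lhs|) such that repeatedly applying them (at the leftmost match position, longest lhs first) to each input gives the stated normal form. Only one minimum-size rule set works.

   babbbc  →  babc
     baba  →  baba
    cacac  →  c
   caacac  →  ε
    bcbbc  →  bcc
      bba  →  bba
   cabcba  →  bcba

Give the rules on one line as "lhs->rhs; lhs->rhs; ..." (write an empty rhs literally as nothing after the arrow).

ac->; bbc->c; ca->

  | babbbc => babc
  | baba
  | cacac => cac => c
  | caacac => acac => ac => ε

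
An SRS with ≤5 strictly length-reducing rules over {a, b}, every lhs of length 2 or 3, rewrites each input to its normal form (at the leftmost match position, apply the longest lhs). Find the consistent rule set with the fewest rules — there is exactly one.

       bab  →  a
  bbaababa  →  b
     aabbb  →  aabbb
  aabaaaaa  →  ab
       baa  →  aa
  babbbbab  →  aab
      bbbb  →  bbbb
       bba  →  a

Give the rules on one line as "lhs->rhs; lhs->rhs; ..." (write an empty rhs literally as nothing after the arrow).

  | bab => ba => a
  | bbaababa => baababa => aababa => abba => aba => b
  | aabbb
  | aabaaaaa => abaaaa => baaa => aaa => ab

aaa->ab; aba->b; ba->a; bab->ba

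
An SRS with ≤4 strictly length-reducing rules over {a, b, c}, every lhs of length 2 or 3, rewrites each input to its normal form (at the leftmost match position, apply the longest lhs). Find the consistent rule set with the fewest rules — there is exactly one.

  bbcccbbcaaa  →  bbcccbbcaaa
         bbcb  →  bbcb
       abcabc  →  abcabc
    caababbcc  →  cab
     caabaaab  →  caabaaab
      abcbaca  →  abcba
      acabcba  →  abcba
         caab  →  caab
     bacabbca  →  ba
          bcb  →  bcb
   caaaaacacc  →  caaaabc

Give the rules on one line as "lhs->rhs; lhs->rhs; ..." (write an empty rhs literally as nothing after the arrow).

abb->a; ac->b; aca->a

  | bbcccbbcaaa
  | bbcb
  | abcabc
  | caababbcc => caabacc => caabbc => caac => cab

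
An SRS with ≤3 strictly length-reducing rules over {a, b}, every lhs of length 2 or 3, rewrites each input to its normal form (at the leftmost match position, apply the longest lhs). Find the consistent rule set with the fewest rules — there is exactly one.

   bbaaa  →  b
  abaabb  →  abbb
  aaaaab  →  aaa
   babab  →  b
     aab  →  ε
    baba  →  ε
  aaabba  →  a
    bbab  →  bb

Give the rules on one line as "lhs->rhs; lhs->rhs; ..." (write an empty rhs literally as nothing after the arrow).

aab->; ba->; baa->b

  | bbaaa => bba => b
  | abaabb => abbb
  | aaaaab => aaa
  | babab => bab => b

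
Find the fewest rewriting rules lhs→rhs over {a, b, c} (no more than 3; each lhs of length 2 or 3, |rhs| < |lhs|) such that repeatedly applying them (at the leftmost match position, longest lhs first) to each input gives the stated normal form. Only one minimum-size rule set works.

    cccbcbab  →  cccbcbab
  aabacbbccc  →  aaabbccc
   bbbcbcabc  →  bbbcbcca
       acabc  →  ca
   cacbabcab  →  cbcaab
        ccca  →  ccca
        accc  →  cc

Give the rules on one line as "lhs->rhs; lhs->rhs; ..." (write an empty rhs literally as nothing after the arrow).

  | cccbcbab
  | aabacbbccc => aaabbccc
  | bbbcbcabc => bbbcbcca
  | acabc => abc => ca

abc->ca; ac->; bac->a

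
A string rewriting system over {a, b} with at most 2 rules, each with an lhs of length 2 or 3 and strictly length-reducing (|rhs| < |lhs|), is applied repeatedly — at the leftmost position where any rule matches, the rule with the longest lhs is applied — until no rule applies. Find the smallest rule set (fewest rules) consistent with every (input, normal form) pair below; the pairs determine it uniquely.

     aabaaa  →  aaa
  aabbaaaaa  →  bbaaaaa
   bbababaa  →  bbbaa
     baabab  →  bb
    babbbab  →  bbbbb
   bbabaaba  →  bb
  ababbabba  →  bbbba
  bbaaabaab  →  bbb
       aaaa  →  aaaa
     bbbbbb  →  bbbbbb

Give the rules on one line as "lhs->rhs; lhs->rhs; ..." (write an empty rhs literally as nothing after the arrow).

ab->b; aba->

  | aabaaa => aaa
  | aabbaaaaa => abbaaaaa => bbaaaaa
  | bbababaa => bbbaa
  | baabab => bab => bb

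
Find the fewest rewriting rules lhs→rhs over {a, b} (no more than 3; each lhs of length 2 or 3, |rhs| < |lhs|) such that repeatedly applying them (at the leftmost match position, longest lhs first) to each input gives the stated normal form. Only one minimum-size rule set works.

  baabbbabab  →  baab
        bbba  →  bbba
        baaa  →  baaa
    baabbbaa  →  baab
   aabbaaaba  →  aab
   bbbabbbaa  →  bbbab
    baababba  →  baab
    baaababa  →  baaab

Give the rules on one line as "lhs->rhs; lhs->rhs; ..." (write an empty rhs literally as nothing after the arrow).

aba->ab; abb->ab

  | baabbbabab => baabbabab => baababab => baabbab => baabab => baabb => baab
  | bbba
  | baaa
  | baabbbaa => baabbaa => baabaa => baaba => baab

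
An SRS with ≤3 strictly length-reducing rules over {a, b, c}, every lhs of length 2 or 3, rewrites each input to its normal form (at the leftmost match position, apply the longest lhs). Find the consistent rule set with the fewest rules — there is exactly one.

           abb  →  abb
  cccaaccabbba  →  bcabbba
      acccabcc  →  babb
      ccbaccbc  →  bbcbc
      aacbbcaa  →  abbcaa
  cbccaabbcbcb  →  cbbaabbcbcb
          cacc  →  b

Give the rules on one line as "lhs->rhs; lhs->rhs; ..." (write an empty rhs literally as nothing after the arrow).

  | abb
  | cccaaccabbba => bcaaccabbba => bcacabbba => bcabbba
  | acccabcc => ccabcc => babcc => babb
  | ccbaccbc => bbaccbc => bbcbc

ac->; cc->b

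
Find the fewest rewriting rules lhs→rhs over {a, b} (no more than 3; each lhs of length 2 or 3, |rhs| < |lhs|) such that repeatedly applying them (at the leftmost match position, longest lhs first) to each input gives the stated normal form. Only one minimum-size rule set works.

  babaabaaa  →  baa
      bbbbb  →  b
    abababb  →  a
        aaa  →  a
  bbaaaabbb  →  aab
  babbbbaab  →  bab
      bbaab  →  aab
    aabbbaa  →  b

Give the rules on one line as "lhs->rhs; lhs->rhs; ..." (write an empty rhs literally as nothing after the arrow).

aaa->a; aba->b; bb->

  | babaabaaa => bbabaaa => abaaa => baa
  | bbbbb => bbb => b
  | abababb => bbabb => abb => a
  | aaa => a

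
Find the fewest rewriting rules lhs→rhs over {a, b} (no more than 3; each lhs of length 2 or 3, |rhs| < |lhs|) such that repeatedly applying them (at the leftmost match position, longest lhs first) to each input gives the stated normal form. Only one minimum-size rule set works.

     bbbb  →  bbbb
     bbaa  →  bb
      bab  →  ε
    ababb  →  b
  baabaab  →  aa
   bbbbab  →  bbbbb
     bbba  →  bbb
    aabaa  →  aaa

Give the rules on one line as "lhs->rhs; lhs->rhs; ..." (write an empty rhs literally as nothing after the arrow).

  | bbbb
  | bbaa => bba => bb
  | bab => ab => ε
  | ababb => abb => b

ab->; ba->a; bba->bb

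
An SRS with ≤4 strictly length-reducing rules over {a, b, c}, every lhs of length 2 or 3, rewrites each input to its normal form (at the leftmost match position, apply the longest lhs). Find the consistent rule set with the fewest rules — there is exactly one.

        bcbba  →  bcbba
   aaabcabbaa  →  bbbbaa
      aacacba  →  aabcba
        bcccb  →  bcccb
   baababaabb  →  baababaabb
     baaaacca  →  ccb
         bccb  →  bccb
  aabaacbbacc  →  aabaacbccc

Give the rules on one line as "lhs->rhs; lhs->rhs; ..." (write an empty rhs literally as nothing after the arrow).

aaa->; bac->cc; ca->b

  | bcbba
  | aaabcabbaa => bcabbaa => bbbbaa
  | aacacba => aabcba
  | bcccb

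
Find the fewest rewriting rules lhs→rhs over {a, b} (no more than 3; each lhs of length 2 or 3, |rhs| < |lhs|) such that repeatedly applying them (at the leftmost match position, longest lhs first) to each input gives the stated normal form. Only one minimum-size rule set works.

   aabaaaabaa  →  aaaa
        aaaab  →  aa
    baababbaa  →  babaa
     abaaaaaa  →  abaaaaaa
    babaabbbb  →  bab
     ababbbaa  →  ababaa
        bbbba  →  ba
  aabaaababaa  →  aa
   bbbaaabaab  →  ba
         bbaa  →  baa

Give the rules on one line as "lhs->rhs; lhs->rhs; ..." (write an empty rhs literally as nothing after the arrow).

  | aabaaaabaa => aaaabaa => aaaa
  | aaaab => aa
  | baababbaa => babbaa => babaa
  | abaaaaaa

aab->; bb->b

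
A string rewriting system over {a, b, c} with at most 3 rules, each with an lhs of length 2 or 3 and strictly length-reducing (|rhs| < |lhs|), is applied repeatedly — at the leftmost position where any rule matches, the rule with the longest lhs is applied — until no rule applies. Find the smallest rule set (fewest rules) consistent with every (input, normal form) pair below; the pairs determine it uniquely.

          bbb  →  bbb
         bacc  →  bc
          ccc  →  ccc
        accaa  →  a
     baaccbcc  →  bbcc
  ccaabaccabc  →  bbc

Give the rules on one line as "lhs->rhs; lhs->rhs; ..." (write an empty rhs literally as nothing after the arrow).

ac->; ca->

  | bbb
  | bacc => bc
  | ccc
  | accaa => caa => a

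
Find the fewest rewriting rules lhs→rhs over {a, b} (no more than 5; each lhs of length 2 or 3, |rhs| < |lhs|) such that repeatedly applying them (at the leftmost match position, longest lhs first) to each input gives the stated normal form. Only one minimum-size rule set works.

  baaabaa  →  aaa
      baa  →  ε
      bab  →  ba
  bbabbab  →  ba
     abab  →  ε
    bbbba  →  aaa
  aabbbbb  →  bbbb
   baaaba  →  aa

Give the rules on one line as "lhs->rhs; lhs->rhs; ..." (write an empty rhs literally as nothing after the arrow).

aab->; ab->a; baa->; bba->aa

  | baaabaa => abaa => aaa
  | baa => ε
  | bab => ba
  | bbabbab => aabbab => bab => ba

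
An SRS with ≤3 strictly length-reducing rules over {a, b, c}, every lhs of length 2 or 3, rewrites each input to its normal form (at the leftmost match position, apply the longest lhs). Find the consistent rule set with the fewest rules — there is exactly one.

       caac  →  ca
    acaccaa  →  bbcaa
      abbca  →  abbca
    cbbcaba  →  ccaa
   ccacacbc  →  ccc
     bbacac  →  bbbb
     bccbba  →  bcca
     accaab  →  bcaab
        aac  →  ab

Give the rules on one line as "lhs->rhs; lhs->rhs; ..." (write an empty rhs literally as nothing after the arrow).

ac->b; cab->ca; cb->c

  | caac => cab => ca
  | acaccaa => baccaa => bbcaa
  | abbca
  | cbbcaba => cbcaba => ccaba => ccaa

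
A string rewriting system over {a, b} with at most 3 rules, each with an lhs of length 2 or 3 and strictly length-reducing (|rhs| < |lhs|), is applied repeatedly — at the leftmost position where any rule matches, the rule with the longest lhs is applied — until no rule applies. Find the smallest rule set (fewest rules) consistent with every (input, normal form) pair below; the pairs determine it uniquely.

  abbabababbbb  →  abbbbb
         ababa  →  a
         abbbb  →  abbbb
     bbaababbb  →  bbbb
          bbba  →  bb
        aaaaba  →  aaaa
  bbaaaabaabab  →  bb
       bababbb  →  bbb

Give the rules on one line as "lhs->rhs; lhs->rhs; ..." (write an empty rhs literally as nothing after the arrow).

  | abbabababbbb => abbababbbb => abbabbbb => abbbbb
  | ababa => aba => a
  | abbbb
  | bbaababbb => bbababbb => bbabbb => bbbb

ba->; baa->ba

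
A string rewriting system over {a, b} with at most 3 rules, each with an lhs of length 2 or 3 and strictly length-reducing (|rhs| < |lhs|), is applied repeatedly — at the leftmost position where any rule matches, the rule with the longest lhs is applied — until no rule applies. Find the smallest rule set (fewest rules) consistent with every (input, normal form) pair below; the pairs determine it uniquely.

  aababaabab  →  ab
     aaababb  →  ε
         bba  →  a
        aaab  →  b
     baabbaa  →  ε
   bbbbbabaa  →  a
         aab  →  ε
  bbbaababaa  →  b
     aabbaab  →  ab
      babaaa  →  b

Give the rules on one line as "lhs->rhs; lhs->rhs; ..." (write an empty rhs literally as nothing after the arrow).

aa->b; ba->; bb->

  | aababaabab => bbabaabab => abaabab => aabab => bbab => ab
  | aaababb => bababb => babb => bb => ε
  | bba => a
  | aaab => bab => b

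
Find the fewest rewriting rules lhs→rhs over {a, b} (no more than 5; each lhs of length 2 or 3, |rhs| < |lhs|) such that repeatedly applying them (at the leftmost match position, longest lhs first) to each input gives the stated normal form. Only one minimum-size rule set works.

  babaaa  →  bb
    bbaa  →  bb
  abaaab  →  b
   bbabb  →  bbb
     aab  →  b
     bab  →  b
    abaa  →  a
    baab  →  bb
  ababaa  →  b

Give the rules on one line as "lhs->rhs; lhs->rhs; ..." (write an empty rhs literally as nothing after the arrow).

  | babaaa => baaa => bb
  | bbaa => bb
  | abaaab => aab => b
  | bbabb => bbb

aa->; aaa->b; aba->; bab->b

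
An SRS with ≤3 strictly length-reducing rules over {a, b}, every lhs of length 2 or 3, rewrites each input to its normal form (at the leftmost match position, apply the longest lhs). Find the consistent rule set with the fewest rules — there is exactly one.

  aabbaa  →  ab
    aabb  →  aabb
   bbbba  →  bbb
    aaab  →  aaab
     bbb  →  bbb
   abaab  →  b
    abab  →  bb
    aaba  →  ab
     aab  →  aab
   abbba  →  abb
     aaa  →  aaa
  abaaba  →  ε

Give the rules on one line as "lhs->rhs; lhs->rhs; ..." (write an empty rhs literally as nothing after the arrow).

aba->b; ba->

  | aabbaa => aaba => ab
  | aabb
  | bbbba => bbb
  | aaab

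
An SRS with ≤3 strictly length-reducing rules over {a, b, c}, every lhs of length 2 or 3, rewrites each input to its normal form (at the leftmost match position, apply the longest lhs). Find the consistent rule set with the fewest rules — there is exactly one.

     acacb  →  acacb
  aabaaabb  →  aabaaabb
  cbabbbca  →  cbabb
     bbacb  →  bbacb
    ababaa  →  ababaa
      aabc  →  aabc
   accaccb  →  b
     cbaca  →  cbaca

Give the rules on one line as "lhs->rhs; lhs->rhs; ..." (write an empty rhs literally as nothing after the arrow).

  | acacb
  | aabaaabb
  | cbabbbca => cbabb
  | bbacb

acc->; bca->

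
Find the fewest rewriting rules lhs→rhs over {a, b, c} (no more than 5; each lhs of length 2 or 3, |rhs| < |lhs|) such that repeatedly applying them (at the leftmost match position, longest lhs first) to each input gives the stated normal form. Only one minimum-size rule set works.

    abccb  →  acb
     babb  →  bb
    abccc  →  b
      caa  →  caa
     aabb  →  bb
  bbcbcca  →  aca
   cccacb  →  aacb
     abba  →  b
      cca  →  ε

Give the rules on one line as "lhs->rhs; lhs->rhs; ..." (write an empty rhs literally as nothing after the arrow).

ab->b; ba->; bc->a; cc->b

  | abccb => bccb => acb
  | babb => bb
  | abccc => bccc => acc => ab => b
  | caa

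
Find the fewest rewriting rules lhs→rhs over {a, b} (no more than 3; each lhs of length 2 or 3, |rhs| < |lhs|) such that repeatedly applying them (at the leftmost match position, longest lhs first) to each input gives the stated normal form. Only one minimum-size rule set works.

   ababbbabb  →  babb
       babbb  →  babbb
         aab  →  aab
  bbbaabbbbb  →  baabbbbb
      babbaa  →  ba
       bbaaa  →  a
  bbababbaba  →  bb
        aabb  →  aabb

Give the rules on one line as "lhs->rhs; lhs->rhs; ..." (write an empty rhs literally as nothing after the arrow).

aaa->a; aba->bb; bba->a

  | ababbbabb => bbbbbabb => bbbabb => babb
  | babbb
  | aab
  | bbbaabbbbb => baabbbbb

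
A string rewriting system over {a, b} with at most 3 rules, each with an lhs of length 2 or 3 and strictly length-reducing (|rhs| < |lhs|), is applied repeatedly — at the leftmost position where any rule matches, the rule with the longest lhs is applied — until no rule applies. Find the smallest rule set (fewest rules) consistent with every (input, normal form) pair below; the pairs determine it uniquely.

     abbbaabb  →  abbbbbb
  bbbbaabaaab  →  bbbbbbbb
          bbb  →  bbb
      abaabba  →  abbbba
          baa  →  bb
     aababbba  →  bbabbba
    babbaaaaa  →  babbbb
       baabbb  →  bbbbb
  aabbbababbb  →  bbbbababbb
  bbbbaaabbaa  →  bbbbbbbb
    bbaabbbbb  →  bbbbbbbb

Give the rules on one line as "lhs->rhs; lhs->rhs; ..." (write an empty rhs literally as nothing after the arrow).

aa->b; aaa->b

  | abbbaabb => abbbbbb
  | bbbbaabaaab => bbbbbbaaab => bbbbbbbb
  | bbb
  | abaabba => abbbba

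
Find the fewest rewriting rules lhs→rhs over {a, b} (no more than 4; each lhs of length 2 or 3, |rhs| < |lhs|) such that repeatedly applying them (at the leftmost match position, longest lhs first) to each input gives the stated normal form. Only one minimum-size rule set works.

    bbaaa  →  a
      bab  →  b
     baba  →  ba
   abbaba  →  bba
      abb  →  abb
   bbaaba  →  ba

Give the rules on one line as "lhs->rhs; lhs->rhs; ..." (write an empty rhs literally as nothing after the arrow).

  | bbaaa => bbba => a
  | bab => aa => b
  | baba => aaa => ba
  | abbaba => abaaa => baaa => bba

aa->b; aba->ba; bab->aa; bbb->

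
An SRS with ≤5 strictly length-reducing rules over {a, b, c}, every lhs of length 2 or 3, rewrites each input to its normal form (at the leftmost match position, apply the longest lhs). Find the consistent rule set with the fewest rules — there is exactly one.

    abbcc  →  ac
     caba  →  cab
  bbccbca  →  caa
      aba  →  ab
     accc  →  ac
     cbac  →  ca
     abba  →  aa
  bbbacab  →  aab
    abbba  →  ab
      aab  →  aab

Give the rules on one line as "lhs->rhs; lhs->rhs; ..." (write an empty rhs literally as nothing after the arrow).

ba->b; bb->; bc->a; cc->c

  | abbcc => acc => ac
  | caba => cab
  | bbccbca => ccbca => cbca => caa
  | aba => ab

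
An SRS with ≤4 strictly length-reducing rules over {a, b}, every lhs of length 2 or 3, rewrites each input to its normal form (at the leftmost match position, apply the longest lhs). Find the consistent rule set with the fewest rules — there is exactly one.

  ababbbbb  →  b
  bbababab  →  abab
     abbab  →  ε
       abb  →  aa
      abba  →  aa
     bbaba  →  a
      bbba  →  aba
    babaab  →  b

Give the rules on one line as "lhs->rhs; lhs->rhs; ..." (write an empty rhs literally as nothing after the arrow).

aaa->aa; aab->; baa->b; bb->a

  | ababbbbb => abaabbb => abbbb => aabb => b
  | bbababab => aababab => abab
  | abbab => aaab => aab => ε
  | abb => aa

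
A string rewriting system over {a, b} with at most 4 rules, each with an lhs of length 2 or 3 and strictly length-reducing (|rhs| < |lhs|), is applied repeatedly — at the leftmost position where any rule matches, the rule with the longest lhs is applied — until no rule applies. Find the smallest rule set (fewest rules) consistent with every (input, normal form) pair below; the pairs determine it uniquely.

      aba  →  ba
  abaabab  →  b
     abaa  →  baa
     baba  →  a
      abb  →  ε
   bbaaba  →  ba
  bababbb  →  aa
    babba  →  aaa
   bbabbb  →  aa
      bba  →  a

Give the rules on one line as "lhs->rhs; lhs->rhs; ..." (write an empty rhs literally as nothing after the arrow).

  | aba => ba
  | abaabab => baabab => babab => bbab => ab => b
  | abaa => baa
  | baba => bba => a

ab->b; bb->; bbb->aa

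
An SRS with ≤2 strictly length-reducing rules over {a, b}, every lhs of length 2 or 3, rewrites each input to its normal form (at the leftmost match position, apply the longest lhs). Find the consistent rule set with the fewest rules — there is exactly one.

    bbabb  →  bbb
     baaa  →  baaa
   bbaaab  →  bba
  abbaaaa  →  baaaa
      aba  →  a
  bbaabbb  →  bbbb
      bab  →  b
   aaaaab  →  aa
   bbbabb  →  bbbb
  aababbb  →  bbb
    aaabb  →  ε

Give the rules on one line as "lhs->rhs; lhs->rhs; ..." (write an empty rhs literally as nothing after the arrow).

aab->ba; ab->

  | bbabb => bbb
  | baaa
  | bbaaab => bbaba => bba
  | abbaaaa => baaaa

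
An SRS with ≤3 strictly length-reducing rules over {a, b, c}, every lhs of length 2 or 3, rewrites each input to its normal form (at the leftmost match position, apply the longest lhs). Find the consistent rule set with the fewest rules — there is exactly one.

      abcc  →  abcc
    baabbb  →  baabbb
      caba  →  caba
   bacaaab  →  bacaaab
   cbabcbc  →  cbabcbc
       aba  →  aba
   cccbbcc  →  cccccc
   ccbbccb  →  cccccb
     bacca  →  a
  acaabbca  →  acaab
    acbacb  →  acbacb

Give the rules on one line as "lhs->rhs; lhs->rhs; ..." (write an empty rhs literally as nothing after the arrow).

  | abcc
  | baabbb
  | caba
  | bacaaab

acc->ca; bca->; cbb->cc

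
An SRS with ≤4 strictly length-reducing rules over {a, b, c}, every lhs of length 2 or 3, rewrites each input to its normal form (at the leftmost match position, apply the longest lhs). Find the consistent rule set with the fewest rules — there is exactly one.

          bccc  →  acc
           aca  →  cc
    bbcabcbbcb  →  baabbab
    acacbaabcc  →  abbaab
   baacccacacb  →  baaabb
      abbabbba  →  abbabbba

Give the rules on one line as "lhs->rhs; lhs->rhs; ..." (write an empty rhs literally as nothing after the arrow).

  | bccc => acc
  | aca => cc
  | bbcabcbbcb => baabcbbcb => baabbbcb => baabbab
  | acacbaabcc => cccbaabcc => abbaabcc => abbaabc => abbaab

abc->ab; aca->cc; bc->a; ccc->ab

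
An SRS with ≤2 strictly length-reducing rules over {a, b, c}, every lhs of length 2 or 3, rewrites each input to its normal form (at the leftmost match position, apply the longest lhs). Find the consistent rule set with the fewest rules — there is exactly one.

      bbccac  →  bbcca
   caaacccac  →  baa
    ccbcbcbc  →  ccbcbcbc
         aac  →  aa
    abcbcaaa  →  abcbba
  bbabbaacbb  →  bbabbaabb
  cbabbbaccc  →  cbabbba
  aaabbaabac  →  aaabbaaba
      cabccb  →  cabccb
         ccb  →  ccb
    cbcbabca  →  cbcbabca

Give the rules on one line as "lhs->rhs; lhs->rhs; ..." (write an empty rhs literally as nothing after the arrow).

  | bbccac => bbcca
  | caaacccac => bacccac => baccac => bacac => baac => baa
  | ccbcbcbc
  | aac => aa

ac->a; caa->b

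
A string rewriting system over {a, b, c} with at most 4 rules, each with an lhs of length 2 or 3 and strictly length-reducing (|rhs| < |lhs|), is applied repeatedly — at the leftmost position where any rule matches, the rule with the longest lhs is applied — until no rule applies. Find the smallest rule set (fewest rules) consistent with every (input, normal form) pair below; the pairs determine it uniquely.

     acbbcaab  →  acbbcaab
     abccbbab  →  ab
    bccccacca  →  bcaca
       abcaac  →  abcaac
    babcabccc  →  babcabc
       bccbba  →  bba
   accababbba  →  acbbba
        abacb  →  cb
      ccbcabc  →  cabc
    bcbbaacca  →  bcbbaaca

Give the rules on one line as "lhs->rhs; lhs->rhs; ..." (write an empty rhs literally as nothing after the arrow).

  | acbbcaab
  | abccbbab => abbab => ab
  | bccccacca => bcccacca => bccacca => bcacca => bcaca
  | abcaac

aba->; abb->; cc->c; ccb->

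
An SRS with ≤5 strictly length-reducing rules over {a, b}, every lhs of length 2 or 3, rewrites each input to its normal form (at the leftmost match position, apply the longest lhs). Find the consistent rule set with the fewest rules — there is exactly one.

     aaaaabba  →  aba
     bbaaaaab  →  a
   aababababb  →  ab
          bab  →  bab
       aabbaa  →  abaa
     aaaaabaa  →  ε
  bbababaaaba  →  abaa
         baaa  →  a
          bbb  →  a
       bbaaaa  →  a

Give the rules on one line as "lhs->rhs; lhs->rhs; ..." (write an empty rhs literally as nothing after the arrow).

aaa->bb; aab->a; bb->; bbb->a

  | aaaaabba => bbaabba => aabba => aba
  | bbaaaaab => aaaaab => bbaab => aab => a
  | aababababb => aabababb => aababb => aabb => ab
  | bab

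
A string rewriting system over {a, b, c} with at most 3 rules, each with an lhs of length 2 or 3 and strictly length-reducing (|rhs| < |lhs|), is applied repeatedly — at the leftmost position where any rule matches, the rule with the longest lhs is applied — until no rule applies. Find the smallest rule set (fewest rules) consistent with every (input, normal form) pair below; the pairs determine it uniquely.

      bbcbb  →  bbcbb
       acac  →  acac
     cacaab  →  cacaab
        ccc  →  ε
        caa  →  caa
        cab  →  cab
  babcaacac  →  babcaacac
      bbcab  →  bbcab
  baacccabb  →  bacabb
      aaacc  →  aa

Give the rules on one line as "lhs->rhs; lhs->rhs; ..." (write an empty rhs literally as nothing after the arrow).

  | bbcbb
  | acac
  | cacaab
  | ccc => ε

acc->; ccc->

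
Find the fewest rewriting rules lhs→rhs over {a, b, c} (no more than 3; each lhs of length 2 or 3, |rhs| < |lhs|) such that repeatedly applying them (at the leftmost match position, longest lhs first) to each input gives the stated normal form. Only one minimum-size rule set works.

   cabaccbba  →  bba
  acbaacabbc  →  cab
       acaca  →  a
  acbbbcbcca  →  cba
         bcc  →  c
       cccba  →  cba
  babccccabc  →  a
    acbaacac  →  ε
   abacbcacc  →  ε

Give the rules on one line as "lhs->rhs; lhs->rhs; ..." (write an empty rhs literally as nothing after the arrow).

ac->c; bc->; cc->

  | cabaccbba => cabccbba => cacbba => ccbba => bba
  | acbaacabbc => cbaacabbc => cbacabbc => cbcabbc => cabbc => cab
  | acaca => caca => cca => a
  | acbbbcbcca => cbbbcbcca => cbbbcca => cbbca => cba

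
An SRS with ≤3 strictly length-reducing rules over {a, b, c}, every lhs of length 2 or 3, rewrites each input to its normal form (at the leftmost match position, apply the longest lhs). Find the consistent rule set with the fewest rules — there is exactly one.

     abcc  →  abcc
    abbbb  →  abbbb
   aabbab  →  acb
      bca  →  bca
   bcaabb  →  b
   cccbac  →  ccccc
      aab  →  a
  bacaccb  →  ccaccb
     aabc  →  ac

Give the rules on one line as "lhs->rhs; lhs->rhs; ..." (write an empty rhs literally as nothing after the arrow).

  | abcc
  | abbbb
  | aabbab => abab => acb
  | bca

aab->a; ba->c; cab->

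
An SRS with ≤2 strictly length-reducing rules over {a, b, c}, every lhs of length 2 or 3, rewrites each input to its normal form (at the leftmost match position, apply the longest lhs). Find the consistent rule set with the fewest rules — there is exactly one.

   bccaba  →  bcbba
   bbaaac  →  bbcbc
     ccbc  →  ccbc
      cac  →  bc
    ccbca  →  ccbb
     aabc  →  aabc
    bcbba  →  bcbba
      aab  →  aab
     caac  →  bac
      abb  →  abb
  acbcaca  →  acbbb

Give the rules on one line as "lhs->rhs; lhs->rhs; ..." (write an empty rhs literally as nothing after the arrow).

  | bccaba => bcbba
  | bbaaac => bbcbc
  | ccbc
  | cac => bc

aaa->cb; ca->b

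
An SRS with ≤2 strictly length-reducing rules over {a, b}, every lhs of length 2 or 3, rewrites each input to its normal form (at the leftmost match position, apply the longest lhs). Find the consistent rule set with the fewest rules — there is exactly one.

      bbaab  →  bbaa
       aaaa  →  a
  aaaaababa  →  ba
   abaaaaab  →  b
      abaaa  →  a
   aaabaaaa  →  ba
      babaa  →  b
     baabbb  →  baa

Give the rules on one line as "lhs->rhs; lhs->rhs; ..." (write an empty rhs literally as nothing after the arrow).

aaa->; ab->a

  | bbaab => bbaa
  | aaaa => a
  | aaaaababa => aababa => aaaba => ba
  | abaaaaab => aaaaaab => aaab => b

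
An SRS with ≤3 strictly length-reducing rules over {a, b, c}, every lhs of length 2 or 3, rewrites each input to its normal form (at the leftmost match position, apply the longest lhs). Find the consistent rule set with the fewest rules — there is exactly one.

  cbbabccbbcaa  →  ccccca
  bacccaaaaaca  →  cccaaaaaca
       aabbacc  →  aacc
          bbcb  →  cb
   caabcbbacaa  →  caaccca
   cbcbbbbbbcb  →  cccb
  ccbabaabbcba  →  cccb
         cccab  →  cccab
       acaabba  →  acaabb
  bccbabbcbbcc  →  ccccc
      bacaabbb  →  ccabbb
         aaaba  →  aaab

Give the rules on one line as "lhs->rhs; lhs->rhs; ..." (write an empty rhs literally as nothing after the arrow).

ba->b; bc->c; bca->cc

  | cbbabccbbcaa => cbbbccbbcaa => cbbccbbcaa => cbccbbcaa => cccbbcaa => cccbcca => ccccca
  | bacccaaaaaca => bcccaaaaaca => cccaaaaaca
  | aabbacc => aabbcc => aabcc => aacc
  | bbcb => bcb => cb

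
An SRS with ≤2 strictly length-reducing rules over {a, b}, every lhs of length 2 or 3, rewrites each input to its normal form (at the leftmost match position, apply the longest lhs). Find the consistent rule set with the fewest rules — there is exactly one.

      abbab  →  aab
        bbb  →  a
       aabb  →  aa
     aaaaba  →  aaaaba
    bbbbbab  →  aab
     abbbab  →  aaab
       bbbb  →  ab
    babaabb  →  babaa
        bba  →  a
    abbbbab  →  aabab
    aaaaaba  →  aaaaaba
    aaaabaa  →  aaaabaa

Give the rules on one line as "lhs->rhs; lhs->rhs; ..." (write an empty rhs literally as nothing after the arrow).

  | abbab => aab
  | bbb => a
  | aabb => aa
  | aaaaba

bb->; bbb->a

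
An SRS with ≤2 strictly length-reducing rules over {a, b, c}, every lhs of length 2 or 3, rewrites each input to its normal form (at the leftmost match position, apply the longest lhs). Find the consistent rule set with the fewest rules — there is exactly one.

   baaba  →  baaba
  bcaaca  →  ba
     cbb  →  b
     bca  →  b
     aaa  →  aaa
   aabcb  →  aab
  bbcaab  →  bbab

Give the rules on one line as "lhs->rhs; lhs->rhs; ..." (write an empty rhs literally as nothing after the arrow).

  | baaba
  | bcaaca => baca => ba
  | cbb => b
  | bca => b

ca->; cb->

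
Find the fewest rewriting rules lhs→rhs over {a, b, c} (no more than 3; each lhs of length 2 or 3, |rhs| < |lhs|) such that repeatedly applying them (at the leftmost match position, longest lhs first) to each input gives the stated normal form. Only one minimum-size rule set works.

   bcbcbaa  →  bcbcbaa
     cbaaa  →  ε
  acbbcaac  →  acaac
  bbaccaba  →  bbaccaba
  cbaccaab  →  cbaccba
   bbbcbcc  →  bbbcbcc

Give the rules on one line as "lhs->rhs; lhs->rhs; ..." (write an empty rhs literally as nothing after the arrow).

aaa->b; aab->ba; cbb->

  | bcbcbaa
  | cbaaa => cbb => ε
  | acbbcaac => acaac
  | bbaccaba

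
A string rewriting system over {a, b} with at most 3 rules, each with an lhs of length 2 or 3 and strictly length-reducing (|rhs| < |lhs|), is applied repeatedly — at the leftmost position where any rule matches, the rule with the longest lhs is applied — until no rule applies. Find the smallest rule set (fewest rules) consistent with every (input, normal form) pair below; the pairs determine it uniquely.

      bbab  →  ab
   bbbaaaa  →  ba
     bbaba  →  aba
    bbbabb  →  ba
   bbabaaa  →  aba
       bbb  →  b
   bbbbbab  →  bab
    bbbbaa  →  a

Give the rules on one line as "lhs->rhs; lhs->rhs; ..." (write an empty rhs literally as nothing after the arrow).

aa->a; bb->

  | bbab => ab
  | bbbaaaa => baaaa => baaa => baa => ba
  | bbaba => aba
  | bbbabb => babb => ba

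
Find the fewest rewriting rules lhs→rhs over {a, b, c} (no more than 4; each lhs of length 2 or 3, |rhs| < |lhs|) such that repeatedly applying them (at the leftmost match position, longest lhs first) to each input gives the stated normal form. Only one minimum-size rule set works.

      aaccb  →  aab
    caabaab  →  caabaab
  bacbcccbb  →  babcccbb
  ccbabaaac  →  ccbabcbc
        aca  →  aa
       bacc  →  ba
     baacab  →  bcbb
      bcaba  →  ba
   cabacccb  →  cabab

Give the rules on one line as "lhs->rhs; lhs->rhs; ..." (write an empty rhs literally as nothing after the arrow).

aaa->cb; ac->a; bca->

  | aaccb => aacb => aab
  | caabaab
  | bacbcccbb => babcccbb
  | ccbabaaac => ccbabcbc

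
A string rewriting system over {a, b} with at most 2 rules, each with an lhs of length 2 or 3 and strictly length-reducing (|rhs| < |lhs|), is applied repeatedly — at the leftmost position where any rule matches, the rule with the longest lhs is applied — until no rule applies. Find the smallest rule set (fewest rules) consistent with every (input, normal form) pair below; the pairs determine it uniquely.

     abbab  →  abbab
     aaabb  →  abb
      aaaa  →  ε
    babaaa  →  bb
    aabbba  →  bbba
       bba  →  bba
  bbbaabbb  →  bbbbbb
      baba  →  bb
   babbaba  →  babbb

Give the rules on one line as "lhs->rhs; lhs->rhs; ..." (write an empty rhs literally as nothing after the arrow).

aa->; aba->b

  | abbab
  | aaabb => abb
  | aaaa => aa => ε
  | babaaa => bbaa => bb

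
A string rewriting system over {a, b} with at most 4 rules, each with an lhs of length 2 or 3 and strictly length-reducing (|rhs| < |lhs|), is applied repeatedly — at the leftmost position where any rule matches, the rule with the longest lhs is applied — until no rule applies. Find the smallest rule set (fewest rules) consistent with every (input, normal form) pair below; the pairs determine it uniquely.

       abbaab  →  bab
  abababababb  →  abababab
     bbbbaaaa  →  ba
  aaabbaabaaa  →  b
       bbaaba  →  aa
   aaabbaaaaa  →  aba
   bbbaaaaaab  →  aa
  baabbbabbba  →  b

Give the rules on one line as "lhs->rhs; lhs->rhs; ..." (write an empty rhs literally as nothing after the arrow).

  | abbaab => aaaab => bab
  | abababababb => ababababaa => abababab
  | bbbbaaaa => abbaaaa => aaaaaa => baaa => ba
  | aaabbaabaaa => bbbaabaaa => abaabaaa => abbaaa => aaaaa => baa => b

aaa->b; baa->b; bb->a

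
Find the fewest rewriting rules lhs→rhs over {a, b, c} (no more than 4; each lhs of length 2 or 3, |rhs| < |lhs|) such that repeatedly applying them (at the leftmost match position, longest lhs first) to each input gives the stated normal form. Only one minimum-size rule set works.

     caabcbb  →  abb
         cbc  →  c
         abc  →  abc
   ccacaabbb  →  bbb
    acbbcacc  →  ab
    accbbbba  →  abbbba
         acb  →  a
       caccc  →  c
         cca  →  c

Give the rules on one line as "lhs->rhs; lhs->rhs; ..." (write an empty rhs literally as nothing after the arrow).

ca->; cb->; cc->; cca->c

  | caabcbb => abcbb => abb
  | cbc => c
  | abc
  | ccacaabbb => ccaabbb => cabbb => bbb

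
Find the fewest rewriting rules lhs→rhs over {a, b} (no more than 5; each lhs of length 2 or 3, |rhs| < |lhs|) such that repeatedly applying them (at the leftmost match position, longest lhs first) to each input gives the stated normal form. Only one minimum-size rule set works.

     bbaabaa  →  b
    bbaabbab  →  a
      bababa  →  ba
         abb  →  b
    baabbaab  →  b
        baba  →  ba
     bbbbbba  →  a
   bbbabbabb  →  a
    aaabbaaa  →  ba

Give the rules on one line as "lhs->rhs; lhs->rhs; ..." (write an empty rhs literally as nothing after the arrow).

aa->; ab->; bb->a; bba->b

  | bbaabaa => babaa => baa => b
  | bbaabbab => babbab => bbab => bb => a
  | bababa => baba => ba
  | abb => b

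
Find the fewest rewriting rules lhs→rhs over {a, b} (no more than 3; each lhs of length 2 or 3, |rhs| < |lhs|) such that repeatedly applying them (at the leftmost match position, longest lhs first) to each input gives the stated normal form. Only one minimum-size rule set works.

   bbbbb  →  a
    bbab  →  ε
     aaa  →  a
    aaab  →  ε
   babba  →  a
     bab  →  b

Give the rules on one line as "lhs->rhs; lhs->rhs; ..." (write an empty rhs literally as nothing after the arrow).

  | bbbbb => abbb => bb => a
  | bbab => aab => ab => ε
  | aaa => aa => a
  | aaab => aab => ab => ε

aa->a; ab->; bb->a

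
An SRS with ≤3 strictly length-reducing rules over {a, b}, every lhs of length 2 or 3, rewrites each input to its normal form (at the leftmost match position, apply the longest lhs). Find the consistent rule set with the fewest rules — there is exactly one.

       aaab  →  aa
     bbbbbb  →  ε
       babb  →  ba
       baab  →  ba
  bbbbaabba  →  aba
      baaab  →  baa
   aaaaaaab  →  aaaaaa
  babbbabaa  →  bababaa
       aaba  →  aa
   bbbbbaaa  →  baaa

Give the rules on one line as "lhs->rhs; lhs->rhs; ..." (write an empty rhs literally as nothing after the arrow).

aab->a; bb->

  | aaab => aa
  | bbbbbb => bbbb => bb => ε
  | babb => ba
  | baab => ba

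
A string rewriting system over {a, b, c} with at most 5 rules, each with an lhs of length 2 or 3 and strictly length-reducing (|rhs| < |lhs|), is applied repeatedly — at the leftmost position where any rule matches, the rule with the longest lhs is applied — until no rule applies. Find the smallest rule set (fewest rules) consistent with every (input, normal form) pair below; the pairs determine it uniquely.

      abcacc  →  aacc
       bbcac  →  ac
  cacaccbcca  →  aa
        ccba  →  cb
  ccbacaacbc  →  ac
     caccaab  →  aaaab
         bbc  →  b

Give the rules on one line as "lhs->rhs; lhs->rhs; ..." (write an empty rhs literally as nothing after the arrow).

ba->a; bc->; bcc->aa; ca->b

  | abcacc => aacc
  | bbcac => bac => ac
  | cacaccbcca => bcaccbcca => accbcca => accaaa => acbaa => acaa => aba => aa
  | ccba => cca => cb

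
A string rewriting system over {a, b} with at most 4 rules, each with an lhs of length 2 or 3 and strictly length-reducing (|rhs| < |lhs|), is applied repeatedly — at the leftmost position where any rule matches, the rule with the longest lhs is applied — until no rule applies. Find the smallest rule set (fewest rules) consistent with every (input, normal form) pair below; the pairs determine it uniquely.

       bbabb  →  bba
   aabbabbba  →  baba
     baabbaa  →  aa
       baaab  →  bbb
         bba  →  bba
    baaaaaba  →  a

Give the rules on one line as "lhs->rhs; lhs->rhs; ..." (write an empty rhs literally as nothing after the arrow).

  | bbabb => bba
  | aabbabbba => babbba => baba
  | baabbaa => aabbaa => baa => aa
  | baaab => aaab => bbb

aaa->bb; aab->; abb->a; baa->aa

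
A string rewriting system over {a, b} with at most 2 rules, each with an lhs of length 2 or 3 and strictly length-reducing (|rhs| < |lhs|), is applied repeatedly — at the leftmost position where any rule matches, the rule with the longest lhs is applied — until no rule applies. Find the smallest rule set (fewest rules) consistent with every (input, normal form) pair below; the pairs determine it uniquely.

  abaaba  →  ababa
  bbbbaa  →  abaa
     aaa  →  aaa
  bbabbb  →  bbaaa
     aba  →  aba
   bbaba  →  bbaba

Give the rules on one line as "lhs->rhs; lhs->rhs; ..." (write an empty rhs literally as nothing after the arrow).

aab->ab; bbb->aa

  | abaaba => ababa
  | bbbbaa => aabaa => abaa
  | aaa
  | bbabbb => bbaaa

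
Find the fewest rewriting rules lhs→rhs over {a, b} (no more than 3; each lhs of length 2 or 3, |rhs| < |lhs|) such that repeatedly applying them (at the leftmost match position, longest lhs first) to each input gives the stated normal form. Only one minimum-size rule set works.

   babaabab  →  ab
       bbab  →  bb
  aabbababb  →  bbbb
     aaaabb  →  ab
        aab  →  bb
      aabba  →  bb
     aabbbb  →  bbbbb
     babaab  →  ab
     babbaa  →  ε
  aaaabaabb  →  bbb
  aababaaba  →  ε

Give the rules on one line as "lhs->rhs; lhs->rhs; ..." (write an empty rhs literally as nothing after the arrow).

aa->b; abb->ab; ba->

  | babaabab => baabab => abab => ab
  | bbab => bb
  | aabbababb => bbbababb => bbbabb => bbbb
  | aaaabb => baabb => abb => ab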